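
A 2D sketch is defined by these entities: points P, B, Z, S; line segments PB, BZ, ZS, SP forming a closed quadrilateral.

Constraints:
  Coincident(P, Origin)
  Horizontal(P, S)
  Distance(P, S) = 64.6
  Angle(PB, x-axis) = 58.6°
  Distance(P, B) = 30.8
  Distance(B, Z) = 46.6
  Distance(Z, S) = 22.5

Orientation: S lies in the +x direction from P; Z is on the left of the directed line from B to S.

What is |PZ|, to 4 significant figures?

66.38

Checks: |BZ| = 46.60 ✓; |ZS| = 22.50 ✓.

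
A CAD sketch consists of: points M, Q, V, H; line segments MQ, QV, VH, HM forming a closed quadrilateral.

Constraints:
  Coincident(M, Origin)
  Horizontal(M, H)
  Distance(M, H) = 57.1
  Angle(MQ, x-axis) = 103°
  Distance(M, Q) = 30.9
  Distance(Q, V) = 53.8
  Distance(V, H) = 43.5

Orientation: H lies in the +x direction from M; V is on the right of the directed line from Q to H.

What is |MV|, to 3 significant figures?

24.9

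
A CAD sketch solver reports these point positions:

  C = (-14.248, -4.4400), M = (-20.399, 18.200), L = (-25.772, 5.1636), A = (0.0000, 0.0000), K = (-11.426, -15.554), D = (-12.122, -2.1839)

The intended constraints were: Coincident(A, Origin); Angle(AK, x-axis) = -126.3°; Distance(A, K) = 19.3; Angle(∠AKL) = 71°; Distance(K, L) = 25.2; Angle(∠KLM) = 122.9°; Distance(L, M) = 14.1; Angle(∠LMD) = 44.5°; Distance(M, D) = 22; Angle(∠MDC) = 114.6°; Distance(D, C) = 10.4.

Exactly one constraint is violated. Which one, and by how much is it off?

Distance(D, C) = 10.4 — off by 7.30.

A = (0.00, 0.00) ✓; AK at -126.3° ✓; |AK| = 19.30 ✓; ∠AKL = 71.00° ✓; |KL| = 25.20 ✓; ∠KLM = 122.9° ✓; |LM| = 14.10 ✓; ∠LMD = 44.50° ✓; |MD| = 22.00 ✓; ∠MDC = 114.6° ✓; |DC| = 3.100 ✗.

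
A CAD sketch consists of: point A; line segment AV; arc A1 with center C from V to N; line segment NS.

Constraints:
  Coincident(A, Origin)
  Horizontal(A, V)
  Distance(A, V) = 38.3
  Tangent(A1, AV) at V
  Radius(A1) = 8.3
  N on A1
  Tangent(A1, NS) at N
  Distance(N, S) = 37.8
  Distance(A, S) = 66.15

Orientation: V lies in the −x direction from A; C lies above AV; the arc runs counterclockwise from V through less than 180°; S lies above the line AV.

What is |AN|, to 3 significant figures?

33.1

Checks: |CN| = 8.300 ✓; ∠(CN, NS) = 90.00° ✓; |NS| = 37.80 ✓; |AS| = 66.15 ✓.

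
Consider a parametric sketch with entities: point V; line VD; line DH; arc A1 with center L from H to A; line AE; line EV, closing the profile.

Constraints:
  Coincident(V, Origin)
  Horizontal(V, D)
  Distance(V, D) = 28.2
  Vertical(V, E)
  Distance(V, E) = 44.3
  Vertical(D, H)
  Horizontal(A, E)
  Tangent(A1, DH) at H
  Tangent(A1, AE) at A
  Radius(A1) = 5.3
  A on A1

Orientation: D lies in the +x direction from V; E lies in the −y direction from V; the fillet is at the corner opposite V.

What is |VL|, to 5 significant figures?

45.226

V and E share the same x with |VE| = 44.3 and E on the −y side, so E = (0.0000, -44.300). The virtual corner opposite V is at (28.200, -44.300). Tangency of A1 to DH means the radius LH is perpendicular to DH and the tangent condition forces LA to be normal to AE, with radius 5.3, so the center L sits 5.3 in from both sides at L = (22.900, -39.000). Then |VL| = |L − V| = 45.226.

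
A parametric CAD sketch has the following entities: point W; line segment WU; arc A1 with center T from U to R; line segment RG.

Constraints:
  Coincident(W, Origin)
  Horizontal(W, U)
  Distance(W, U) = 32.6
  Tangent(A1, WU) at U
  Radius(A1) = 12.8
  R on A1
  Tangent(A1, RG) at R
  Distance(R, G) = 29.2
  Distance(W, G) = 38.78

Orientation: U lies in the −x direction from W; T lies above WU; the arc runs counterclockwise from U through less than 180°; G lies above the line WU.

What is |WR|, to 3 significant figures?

22.3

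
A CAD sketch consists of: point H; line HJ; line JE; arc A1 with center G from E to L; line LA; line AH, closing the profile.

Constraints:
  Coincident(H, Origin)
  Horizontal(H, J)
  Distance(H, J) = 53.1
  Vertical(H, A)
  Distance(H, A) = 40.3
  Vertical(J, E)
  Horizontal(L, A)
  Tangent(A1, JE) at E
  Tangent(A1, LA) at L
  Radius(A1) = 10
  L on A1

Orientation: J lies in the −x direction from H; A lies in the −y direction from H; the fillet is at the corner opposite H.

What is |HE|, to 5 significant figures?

61.137

The virtual corner opposite H is at (-53.100, -40.300). Since A1 is tangent to JE there, GE ⟂ JE and since A1 is tangent to LA there, GL ⟂ LA, with radius 10.0, so the center G sits 10.0 in from both sides at G = (-43.100, -30.300). That places the tangent points at E = (-53.100, -30.300) on JE and L = (-43.100, -40.300) on LA. Then |HE| = |E − H| = 61.137.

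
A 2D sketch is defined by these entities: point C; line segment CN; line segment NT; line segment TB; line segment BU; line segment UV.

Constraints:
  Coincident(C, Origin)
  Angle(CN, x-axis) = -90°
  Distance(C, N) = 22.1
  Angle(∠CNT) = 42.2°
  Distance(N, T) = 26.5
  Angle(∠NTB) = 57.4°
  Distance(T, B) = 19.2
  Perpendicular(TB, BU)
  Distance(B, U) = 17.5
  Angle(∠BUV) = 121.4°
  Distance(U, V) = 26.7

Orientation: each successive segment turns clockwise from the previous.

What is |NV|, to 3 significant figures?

20.0

C is at the origin; CN runs at -90.0° with length 22.1, so N = (1.35e-15, -22.1). ∠CNT = 42.2° gives NT at 132° from the x-axis; with |NT| = 26.5, T = (-17.8, -2.47). ∠NTB = 57.4° gives TB at 9.60° from the x-axis; with |TB| = 19.2, B = (1.13, 0.733). The perpendicularity gives BU at right angles to TB, so BU runs at -80.4°; with |BU| = 17.5, U = (4.05, -16.5). ∠BUV = 121.4° gives UV at -139° from the x-axis; with |UV| = 26.7, V = (-16.1, -34.0). Then |NV| = |V − N| = 20.0.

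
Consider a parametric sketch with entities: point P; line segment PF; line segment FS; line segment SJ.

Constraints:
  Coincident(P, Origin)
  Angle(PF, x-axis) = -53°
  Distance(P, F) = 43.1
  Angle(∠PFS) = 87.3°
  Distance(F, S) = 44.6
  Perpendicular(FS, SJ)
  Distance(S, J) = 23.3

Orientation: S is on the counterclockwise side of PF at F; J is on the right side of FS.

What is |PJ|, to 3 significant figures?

78.8

P is at the origin; PF runs at -53.0° with length 43.1, so F = 43.1·(cos -53.0°, sin -53.0°) = (25.9, -34.4). ∠PFS = 87.3°, so FS runs at -53.0° + (180° − 87.3°) = 39.7° from the x-axis; with |FS| = 44.6, S = F + 44.6·(cos 39.7°, sin 39.7°) = (60.3, -5.93). The perpendicularity gives SJ at right angles to FS; with |SJ| = 23.3 on the right of FS, J = S + 23.3·(0.639, -0.769) = (75.1, -23.9). Then |PJ| = |J − P| = 78.8.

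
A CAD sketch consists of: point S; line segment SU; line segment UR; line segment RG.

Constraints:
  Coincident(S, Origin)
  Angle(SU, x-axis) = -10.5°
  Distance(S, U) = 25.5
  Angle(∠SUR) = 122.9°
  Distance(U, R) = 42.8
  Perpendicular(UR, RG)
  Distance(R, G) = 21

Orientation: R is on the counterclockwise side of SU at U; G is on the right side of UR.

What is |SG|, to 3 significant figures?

70.8

S is at the origin; SU runs at -10.5° with length 25.5, so U = 25.5·(cos -10.5°, sin -10.5°) = (25.1, -4.65). ∠SUR = 122.9°, so UR runs at -10.5° + (180° − 122.9°) = 46.6° from the x-axis; with |UR| = 42.8, R = U + 42.8·(cos 46.6°, sin 46.6°) = (54.5, 26.5). The perpendicularity gives RG at right angles to UR; with |RG| = 21.0 on the right of UR, G = R + 21.0·(0.727, -0.687) = (69.7, 12.0). Then |SG| = |G − S| = 70.8.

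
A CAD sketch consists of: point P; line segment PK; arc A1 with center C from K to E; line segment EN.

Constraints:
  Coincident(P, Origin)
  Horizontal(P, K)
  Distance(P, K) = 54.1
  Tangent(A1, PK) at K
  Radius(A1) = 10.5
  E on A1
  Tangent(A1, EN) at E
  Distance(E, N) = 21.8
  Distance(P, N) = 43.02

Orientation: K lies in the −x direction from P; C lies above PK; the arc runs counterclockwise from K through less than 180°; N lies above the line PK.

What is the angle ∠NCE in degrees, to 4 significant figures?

64.28°

Checks: |CE| = 10.50 ✓; ∠(CE, EN) = 90.00° ✓; |EN| = 21.80 ✓; |PN| = 43.02 ✓.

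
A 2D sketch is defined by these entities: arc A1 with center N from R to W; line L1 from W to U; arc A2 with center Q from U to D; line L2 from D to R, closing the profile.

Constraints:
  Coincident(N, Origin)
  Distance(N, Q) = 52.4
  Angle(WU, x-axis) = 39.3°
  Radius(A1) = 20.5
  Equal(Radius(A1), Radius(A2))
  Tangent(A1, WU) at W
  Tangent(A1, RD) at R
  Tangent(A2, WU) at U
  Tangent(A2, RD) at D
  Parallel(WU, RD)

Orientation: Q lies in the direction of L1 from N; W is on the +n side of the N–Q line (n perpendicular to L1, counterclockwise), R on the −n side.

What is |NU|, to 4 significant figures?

56.27

The slot axis is L1's direction at 39.3°, so u = (cos 39.3°, sin 39.3°) = (0.7738, 0.6334) and n = (−sin 39.3°, cos 39.3°) = (-0.6334, 0.7738). N is at the origin and Q lies 52.4 along u from N, so Q = 52.4·u = (40.55, 33.19). Tangency of A1 to both parallel lines with radius 20.5 puts W and R at N ± 20.5·n: W = (-12.98, 15.86), R = (12.98, -15.86). Equal radii place U and D the same way about Q: U = Q + 20.5·n = (27.56, 49.05), D = Q − 20.5·n = (53.53, 17.33). Then |NU| = |U − N| = 56.27.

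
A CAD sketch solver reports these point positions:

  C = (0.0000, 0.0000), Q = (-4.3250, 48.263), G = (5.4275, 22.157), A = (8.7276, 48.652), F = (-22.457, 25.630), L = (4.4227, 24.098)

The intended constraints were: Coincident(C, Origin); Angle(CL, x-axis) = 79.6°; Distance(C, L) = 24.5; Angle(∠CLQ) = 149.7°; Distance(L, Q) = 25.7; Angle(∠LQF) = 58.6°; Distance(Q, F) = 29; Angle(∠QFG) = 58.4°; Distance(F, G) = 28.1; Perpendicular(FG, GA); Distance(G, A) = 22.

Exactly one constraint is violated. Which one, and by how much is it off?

Distance(G, A) = 22 — off by 4.70.

C = (0.00, 0.00) ✓; CL at 79.60° ✓; |CL| = 24.50 ✓; ∠CLQ = 149.7° ✓; |LQ| = 25.70 ✓; ∠LQF = 58.60° ✓; |QF| = 29.00 ✓; ∠QFG = 58.40° ✓; |FG| = 28.10 ✓; ∠(FG, GA) = 90.00° ✓; |GA| = 26.70 ✗.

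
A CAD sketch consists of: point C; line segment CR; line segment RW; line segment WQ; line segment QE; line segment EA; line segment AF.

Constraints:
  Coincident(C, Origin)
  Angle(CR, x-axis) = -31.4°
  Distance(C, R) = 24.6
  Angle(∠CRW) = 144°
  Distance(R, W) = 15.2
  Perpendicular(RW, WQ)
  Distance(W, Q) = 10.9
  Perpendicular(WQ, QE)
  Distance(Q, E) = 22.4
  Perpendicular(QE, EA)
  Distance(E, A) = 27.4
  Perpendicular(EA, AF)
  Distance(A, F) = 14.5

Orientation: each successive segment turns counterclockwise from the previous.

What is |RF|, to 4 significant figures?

18.04

C is at the origin; CR runs at -31.4° with length 24.6, so R = (21.00, -12.82). ∠CRW = 144.0° gives RW at 4.600° from the x-axis; with |RW| = 15.2, W = (36.15, -11.60). The perpendicularity gives WQ at right angles to RW, so WQ runs at 94.60°; with |WQ| = 10.9, Q = (35.27, -0.7329). WQ ⟂ QE, so QE runs at -175.4°; with |QE| = 22.4, E = (12.95, -2.529). The perpendicularity gives EA at right angles to QE, so EA runs at -85.40°; with |EA| = 27.4, A = (15.14, -29.84). EA ⟂ AF, so AF runs at 4.600°; with |AF| = 14.5, F = (29.60, -28.68). Then |RF| = |F − R| = 18.04.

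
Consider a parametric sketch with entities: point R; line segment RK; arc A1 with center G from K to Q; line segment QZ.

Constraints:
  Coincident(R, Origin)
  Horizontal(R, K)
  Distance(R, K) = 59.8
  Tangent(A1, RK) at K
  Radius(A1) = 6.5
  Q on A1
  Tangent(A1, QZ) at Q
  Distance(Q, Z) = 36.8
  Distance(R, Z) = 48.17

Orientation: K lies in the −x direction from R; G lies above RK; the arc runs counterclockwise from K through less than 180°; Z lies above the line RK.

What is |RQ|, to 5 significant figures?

54.430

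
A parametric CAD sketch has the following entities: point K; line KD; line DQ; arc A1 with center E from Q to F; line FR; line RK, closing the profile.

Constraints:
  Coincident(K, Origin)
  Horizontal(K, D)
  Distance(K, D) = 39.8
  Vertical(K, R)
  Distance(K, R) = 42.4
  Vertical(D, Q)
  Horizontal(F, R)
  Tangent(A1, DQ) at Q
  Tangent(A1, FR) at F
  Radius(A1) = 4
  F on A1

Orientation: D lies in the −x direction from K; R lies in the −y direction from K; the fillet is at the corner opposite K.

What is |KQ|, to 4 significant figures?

55.30

The virtual corner opposite K is at (-39.80, -42.40). Tangency of A1 to DQ means the radius EQ is perpendicular to DQ and the tangent condition forces EF to be normal to FR, with radius 4.0, so the center E sits 4.0 in from both sides at E = (-35.80, -38.40). That places the tangent points at Q = (-39.80, -38.40) on DQ and F = (-35.80, -42.40) on FR. Then |KQ| = |Q − K| = 55.30.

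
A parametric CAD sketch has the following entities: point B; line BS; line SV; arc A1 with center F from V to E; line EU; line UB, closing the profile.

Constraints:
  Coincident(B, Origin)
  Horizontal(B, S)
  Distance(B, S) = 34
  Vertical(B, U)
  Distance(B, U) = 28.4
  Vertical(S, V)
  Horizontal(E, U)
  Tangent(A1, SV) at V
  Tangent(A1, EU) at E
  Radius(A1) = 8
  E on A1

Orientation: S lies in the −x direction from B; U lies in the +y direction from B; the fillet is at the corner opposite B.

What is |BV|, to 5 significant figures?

39.650

The virtual corner opposite B is at (-34.000, 28.400). Since A1 is tangent to SV there, FV ⟂ SV and since A1 is tangent to EU there, FE ⟂ EU, with radius 8.0, so the center F sits 8.0 in from both sides at F = (-26.000, 20.400). That places the tangent points at V = (-34.000, 20.400) on SV and E = (-26.000, 28.400) on EU. Then |BV| = |V − B| = 39.650.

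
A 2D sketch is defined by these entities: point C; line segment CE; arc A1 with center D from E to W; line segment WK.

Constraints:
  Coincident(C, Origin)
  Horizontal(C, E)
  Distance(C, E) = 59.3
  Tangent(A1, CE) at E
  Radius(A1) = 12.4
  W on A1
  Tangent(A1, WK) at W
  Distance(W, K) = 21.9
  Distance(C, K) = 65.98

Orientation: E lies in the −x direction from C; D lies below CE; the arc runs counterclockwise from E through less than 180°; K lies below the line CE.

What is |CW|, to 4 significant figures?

71.72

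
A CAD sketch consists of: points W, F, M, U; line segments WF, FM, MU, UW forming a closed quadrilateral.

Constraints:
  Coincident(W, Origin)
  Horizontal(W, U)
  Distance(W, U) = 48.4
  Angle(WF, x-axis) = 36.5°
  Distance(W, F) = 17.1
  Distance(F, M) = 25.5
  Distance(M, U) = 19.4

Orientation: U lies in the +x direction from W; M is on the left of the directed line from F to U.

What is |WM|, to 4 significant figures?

41.86

W is at the origin; W and U share the same y with |WU| = 48.4 and U in +x, so U = (48.4, 0). WF runs at 36.5° with |WF| = 17.1, so F = (13.75, 10.17). M is determined by |FM| = 25.5 and |MU| = 19.4 together: it lies at the intersection of circle(F, 25.5) and circle(U, 19.4). With |FU| = 36.12, the foot of the radical line on FU is 21.85 from F and the perpendicular offset is √(25.5² − 21.85²) = 13.15. Taking the left-of-FU solution: M = (38.41, 16.63).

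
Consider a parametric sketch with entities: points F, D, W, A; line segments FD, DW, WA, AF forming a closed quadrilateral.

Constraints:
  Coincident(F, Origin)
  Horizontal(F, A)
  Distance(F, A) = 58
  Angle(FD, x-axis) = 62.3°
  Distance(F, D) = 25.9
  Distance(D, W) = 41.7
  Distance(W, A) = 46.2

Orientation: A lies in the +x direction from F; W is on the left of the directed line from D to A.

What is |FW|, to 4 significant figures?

65.37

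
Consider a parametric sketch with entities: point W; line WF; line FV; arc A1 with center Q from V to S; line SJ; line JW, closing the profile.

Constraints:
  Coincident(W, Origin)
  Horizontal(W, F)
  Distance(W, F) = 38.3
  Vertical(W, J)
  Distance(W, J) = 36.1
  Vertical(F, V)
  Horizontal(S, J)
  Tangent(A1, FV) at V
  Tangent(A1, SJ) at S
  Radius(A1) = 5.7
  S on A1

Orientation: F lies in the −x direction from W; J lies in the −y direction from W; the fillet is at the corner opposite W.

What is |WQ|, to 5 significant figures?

44.575

WJ is vertical with |WJ| = 36.1 and J on the −y side, so J = (0.0000, -36.100). The virtual corner opposite W is at (-38.300, -36.100). Since A1 is tangent to FV there, QV ⟂ FV and since A1 is tangent to SJ there, QS ⟂ SJ, with radius 5.7, so the center Q sits 5.7 in from both sides at Q = (-32.600, -30.400). Then |WQ| = |Q − W| = 44.575.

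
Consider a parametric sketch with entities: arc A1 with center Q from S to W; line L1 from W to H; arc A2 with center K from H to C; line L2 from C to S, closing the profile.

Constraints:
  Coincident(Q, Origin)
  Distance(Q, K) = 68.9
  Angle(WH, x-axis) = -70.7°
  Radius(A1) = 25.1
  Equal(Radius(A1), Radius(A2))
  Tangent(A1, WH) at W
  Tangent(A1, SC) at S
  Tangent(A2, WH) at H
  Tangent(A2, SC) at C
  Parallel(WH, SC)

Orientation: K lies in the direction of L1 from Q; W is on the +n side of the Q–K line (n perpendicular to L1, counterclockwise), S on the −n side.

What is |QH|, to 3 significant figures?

73.3

Tangency of A1 to both parallel lines with radius 25.1 puts W and S at Q ± 25.1·n: W = (23.7, 8.30), S = (-23.7, -8.30). Equal radii place H and C the same way about K: H = K + 25.1·n = (46.5, -56.7), C = K − 25.1·n = (-0.917, -73.3). Then |QH| = |H − Q| = 73.3.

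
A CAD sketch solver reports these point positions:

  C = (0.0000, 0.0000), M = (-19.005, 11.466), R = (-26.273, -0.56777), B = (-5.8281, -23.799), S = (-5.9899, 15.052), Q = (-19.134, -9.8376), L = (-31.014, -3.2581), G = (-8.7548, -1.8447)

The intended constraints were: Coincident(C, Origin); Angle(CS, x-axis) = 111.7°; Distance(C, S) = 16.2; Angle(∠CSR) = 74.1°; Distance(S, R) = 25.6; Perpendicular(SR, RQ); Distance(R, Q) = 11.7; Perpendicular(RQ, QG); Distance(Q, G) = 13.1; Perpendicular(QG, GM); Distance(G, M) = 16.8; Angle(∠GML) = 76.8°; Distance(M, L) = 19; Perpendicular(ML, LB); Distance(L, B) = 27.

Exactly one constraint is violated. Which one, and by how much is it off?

Distance(L, B) = 27 — off by 5.50.

C = (0.00, 0.00) ✓; CS at 111.7° ✓; |CS| = 16.20 ✓; ∠CSR = 74.10° ✓; |SR| = 25.60 ✓; ∠(SR, RQ) = 90.00° ✓; |RQ| = 11.70 ✓; ∠(RQ, QG) = 90.00° ✓; |QG| = 13.10 ✓; ∠(QG, GM) = 90.00° ✓; |GM| = 16.80 ✓; ∠GML = 76.80° ✓; |ML| = 19.00 ✓; ∠(ML, LB) = 90.00° ✓; |LB| = 32.50 ✗.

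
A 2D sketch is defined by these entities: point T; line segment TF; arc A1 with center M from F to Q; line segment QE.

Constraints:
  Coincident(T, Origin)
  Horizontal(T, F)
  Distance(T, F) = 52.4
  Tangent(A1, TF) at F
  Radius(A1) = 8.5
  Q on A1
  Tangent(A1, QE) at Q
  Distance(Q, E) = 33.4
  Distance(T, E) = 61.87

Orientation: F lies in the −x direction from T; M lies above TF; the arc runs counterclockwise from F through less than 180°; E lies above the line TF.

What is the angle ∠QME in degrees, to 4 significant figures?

75.72°

Checks: |MQ| = 8.500 ✓; ∠(MQ, QE) = 90.00° ✓; |QE| = 33.40 ✓; |TE| = 61.87 ✓.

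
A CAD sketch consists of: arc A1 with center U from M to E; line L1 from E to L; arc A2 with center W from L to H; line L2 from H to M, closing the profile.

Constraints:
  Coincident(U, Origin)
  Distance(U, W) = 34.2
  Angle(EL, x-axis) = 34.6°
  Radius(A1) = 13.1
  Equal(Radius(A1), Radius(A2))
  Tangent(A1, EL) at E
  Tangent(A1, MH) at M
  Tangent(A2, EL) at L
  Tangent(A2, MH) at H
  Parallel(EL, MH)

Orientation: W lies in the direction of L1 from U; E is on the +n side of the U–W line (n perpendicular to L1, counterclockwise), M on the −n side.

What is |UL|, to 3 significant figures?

36.6

The slot axis is L1's direction at 34.6°, so u = (cos 34.6°, sin 34.6°) = (0.823, 0.568) and n = (−sin 34.6°, cos 34.6°) = (-0.568, 0.823). U is at the origin and W lies 34.2 along u from U, so W = 34.2·u = (28.2, 19.4). Tangency of A1 to both parallel lines with radius 13.1 puts E and M at U ± 13.1·n: E = (-7.44, 10.8), M = (7.44, -10.8). Equal radii place L and H the same way about W: L = W + 13.1·n = (20.7, 30.2), H = W − 13.1·n = (35.6, 8.64). Then |UL| = |L − U| = 36.6.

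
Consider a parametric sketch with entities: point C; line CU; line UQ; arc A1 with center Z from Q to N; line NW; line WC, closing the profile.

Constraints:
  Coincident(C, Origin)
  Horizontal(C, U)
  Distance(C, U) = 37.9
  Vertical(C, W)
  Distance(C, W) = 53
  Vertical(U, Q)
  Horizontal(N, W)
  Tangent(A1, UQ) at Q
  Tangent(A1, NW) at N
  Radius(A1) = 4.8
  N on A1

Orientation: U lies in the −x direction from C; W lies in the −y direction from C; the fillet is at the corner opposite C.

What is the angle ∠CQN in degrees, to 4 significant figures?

96.82°

The virtual corner opposite C is at (-37.90, -53.00). Tangency of A1 to UQ means the radius ZQ is perpendicular to UQ and the tangent condition forces ZN to be normal to NW, with radius 4.8, so the center Z sits 4.8 in from both sides at Z = (-33.10, -48.20). That places the tangent points at Q = (-37.90, -48.20) on UQ and N = (-33.10, -53.00) on NW. Then cos ∠CQN = QC·QN / (|QC||QN|), giving 96.82°.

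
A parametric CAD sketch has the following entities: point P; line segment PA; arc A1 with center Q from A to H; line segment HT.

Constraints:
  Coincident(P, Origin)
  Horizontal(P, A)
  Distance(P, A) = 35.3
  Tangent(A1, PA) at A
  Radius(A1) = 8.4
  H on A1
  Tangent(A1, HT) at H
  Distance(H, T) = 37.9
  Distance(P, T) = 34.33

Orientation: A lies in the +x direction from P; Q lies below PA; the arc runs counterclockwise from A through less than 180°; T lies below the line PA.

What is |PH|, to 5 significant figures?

28.758

Checks: P.y = 0.00, A.y = 0.00 ✓; ∠(QA, AP) = 90.00° ✓; |QH| = 8.400 ✓; ∠(QH, HT) = 90.00° ✓; |HT| = 37.90 ✓; |PT| = 34.33 ✓.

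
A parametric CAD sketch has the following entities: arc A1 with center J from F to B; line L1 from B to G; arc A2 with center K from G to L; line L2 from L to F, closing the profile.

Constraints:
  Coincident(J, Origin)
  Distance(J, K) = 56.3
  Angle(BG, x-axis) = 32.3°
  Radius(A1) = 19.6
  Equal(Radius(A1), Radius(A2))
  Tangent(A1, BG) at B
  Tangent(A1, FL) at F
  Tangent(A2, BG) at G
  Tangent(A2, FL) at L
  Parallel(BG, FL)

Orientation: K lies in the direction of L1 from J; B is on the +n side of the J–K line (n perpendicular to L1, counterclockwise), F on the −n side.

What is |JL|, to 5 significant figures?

59.614

The slot axis is L1's direction at 32.3°, so u = (cos 32.3°, sin 32.3°) = (0.84526, 0.53435) and n = (−sin 32.3°, cos 32.3°) = (-0.53435, 0.84526). J is at the origin and K lies 56.3 along u from J, so K = 56.3·u = (47.588, 30.084). Tangency of A1 to both parallel lines with radius 19.6 puts B and F at J ± 19.6·n: B = (-10.473, 16.567), F = (10.473, -16.567). Equal radii place G and L the same way about K: G = K + 19.6·n = (37.115, 46.651), L = K − 19.6·n = (58.062, 13.517). Then |JL| = |L − J| = 59.614.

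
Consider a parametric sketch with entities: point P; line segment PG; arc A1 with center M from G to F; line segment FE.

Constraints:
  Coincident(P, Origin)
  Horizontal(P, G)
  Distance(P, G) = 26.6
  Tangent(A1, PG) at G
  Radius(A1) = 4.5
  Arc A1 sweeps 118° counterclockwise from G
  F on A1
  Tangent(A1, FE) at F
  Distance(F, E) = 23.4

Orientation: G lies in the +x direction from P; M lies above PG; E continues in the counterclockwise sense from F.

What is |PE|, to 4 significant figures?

33.58

P is at the origin; PG is horizontal with |PG| = 26.6 and G on the +x side, so G = (26.60, 0.000). The tangent condition forces MG to be normal to PG, so M = G + (0, 4.5) = (26.60, 4.500). On A1, G sits at bearing -90° from M; a 118° counterclockwise sweep puts F at bearing 28°, so F = M + 4.5·(cos 28°, sin 28°) = (30.57, 6.613). A1 meets FE tangentially, so MF is at right angles to FE, so FE runs along (−sin 28°, cos 28°); with |FE| = 23.4, E = (19.59, 27.27). Then |PE| = |E − P| = 33.58.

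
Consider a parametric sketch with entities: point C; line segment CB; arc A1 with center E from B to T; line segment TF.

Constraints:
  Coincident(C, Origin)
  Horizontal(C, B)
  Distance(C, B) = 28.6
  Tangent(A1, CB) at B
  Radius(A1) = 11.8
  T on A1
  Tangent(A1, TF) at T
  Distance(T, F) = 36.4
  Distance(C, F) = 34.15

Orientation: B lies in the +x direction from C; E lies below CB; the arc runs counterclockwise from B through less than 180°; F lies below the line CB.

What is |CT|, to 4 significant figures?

19.70

Checks: ∠(EB, BC) = 90.00° ✓; |ET| = 11.80 ✓; ∠(ET, TF) = 90.00° ✓; |TF| = 36.40 ✓; |CF| = 34.15 ✓.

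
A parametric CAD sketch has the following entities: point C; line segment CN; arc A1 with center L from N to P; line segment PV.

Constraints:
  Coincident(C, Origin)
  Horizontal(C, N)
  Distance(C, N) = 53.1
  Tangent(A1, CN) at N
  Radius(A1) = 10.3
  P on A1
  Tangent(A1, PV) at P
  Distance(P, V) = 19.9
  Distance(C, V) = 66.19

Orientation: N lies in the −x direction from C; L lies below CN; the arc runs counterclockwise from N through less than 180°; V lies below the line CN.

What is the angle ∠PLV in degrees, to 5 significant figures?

62.634°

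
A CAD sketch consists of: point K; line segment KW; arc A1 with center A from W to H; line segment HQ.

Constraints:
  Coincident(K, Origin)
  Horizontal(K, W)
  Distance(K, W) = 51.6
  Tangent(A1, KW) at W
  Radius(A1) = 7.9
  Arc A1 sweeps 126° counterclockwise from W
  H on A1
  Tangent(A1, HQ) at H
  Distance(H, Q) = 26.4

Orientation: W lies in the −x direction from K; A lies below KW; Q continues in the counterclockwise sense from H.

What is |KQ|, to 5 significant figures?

54.345

K is at the origin; KW is horizontal with |KW| = 51.6 and W on the −x side, so W = (-51.600, 0.0000). A1 meets KW tangentially, so AW is at right angles to KW, so A = W + (0, -7.9) = (-51.600, -7.9000). On A1, W sits at bearing 90° from A; a 126° counterclockwise sweep puts H at bearing 216°, so H = A + 7.9·(cos 216°, sin 216°) = (-57.991, -12.544). The tangent condition forces AH to be normal to HQ, so HQ runs along (−sin 216°, cos 216°); with |HQ| = 26.4, Q = (-42.474, -33.902). Then |KQ| = |Q − K| = 54.345.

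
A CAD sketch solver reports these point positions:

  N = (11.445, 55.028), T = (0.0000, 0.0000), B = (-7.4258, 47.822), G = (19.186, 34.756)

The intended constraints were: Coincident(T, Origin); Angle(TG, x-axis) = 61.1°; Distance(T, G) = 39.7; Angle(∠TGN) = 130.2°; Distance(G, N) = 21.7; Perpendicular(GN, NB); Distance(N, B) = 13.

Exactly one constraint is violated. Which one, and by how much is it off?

Distance(N, B) = 13 — off by 7.20.

T = (0.00, 0.00) ✓; TG at 61.10° ✓; |TG| = 39.70 ✓; ∠TGN = 130.2° ✓; |GN| = 21.70 ✓; ∠(GN, NB) = 90.00° ✓; |NB| = 20.20 ✗.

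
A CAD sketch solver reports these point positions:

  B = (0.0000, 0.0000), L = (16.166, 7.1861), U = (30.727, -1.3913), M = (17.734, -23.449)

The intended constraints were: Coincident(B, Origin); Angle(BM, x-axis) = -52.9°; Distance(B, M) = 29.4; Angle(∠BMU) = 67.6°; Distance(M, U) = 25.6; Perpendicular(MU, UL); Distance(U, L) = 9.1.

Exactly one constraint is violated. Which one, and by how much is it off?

Distance(U, L) = 9.1 — off by 7.80.

B = (0.00, 0.00) ✓; BM at -52.90° ✓; |BM| = 29.40 ✓; ∠BMU = 67.60° ✓; |MU| = 25.60 ✓; ∠(MU, UL) = 90.00° ✓; |UL| = 16.90 ✗.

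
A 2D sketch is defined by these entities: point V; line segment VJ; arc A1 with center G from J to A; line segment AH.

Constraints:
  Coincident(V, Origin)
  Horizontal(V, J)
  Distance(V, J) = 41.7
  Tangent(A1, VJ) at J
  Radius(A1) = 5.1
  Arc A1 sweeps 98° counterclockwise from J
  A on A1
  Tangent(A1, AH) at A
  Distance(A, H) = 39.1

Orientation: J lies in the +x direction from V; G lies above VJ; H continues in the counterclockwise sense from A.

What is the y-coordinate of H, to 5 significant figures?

44.529

V is at the origin; V and J share the same y with |VJ| = 41.7 and J on the +x side, so J = (41.700, 0.0000). Tangency of A1 to VJ means the radius GJ is perpendicular to VJ, so G = J + (0, 5.1) = (41.700, 5.1000). On A1, J sits at bearing -90° from G; a 98° counterclockwise sweep puts A at bearing 8°, so A = G + 5.1·(cos 8°, sin 8°) = (46.750, 5.8098). Since A1 is tangent to AH there, GA ⟂ AH, so AH runs along (−sin 8°, cos 8°); with |AH| = 39.1, H = (41.309, 44.529). So H.y = 44.529.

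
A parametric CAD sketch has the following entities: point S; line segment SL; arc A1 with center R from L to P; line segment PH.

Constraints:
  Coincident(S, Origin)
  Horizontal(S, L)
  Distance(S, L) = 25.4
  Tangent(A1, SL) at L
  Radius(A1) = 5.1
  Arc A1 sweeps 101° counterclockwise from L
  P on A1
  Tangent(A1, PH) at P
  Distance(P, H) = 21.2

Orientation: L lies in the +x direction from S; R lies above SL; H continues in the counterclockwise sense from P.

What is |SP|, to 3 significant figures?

31.0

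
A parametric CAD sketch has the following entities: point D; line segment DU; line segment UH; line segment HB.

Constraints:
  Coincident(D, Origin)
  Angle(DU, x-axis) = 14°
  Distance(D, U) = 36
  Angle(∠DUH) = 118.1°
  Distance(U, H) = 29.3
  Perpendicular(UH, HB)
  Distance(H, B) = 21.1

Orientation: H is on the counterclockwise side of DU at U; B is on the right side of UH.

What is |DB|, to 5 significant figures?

70.239

∠DUH = 118.1°, so UH runs at 14.0° + (180° − 118.1°) = 75.900° from the x-axis; with |UH| = 29.3, H = U + 29.3·(cos 75.900°, sin 75.900°) = (42.069, 37.126). The perpendicularity gives HB at right angles to UH; with |HB| = 21.1 on the right of UH, B = H + 21.1·(0.96987, -0.24362) = (62.533, 31.986). Then |DB| = |B − D| = 70.239.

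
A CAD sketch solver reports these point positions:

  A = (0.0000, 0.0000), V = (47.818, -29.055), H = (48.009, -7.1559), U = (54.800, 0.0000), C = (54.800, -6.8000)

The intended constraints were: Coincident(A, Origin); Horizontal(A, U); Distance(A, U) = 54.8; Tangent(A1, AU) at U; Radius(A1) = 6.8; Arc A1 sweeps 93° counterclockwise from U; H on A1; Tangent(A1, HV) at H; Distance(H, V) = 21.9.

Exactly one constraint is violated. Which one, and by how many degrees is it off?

Tangent(A1, HV) at H — off by 3.50°.

A = (0.00, 0.00) ✓; A.y = 0.00, U.y = 0.00 ✓; |AU| = 54.80 ✓; ∠(CU, UA) = 90.00° ✓; |CU| = 6.800 ✓; bearing(C→H) − bearing(C→U) = 93.00° ✓; |CH| = 6.800 ✓; ∠(CH, HV) = 93.50° ✗; |HV| = 21.90 ✓.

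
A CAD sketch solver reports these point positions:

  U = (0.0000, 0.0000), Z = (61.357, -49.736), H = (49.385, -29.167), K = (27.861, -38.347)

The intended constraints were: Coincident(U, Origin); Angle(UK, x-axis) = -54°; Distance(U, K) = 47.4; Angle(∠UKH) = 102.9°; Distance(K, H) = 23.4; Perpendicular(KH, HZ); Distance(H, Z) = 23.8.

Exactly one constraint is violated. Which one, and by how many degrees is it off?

Perpendicular(KH, HZ) — off by 7.10°.

U = (0.00, 0.00) ✓; UK at -54.00° ✓; |UK| = 47.40 ✓; ∠UKH = 102.9° ✓; |KH| = 23.40 ✓; ∠(KH, HZ) = 82.90° ✗; |HZ| = 23.80 ✓.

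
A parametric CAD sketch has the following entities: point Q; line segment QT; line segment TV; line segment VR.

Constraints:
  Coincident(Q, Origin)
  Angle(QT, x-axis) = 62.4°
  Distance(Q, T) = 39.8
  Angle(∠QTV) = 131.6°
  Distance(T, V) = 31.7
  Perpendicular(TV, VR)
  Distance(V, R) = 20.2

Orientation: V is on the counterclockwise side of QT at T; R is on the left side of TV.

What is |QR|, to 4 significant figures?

58.91

∠QTV = 131.6°, so TV runs at 62.4° + (180° − 131.6°) = 110.8° from the x-axis; with |TV| = 31.7, V = T + 31.7·(cos 110.8°, sin 110.8°) = (7.182, 64.90). The perpendicularity gives VR at right angles to TV; with |VR| = 20.2 on the left of TV, R = V + 20.2·(-0.9348, -0.3551) = (-11.70, 57.73). Then |QR| = |R − Q| = 58.91.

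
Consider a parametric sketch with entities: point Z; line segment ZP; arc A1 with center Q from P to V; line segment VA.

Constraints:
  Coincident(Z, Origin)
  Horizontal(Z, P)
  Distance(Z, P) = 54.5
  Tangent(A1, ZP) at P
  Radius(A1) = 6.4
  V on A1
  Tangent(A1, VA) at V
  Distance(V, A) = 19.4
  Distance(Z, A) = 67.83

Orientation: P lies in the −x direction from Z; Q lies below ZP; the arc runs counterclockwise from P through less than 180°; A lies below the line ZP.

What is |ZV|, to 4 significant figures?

61.12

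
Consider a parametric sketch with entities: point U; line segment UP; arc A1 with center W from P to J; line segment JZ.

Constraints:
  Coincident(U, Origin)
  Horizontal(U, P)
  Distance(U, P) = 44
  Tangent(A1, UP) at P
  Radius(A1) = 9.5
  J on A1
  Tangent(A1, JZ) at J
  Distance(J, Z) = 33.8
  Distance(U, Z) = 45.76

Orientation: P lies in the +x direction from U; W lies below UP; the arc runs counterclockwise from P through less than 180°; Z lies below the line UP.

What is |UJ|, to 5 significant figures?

35.578

U is at the origin; U and P share the same y with |UP| = 44.0 and P on the +x side, so P = (44.000, 0.0000). Since A1 is tangent to UP there, WP ⟂ UP, so W = P + (0, -9.5) = (44.000, -9.5000). Since WJ ⟂ JZ (tangency), |WZ| = √(9.5² + 33.8²) = 35.110 regardless of where J sits on A1. So Z lies on both circle(U, 45.76) and circle(W, 35.110); the below-UP intersection is Z = (24.463, -38.672). J is the foot of the tangent from Z: J = (34.971, -6.5467).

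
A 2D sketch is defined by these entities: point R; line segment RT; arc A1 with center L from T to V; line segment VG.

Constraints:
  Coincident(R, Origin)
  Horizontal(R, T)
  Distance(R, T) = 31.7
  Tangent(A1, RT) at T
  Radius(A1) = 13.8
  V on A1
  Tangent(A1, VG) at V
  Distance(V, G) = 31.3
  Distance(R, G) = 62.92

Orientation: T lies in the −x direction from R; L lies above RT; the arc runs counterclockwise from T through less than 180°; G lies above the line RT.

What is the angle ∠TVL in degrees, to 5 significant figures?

23.691°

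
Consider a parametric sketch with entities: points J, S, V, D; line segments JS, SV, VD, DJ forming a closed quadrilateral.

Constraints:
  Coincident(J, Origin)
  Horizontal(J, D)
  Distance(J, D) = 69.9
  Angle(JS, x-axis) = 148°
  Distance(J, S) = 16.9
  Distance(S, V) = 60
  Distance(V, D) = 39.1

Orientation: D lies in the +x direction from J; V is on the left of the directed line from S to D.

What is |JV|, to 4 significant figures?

50.94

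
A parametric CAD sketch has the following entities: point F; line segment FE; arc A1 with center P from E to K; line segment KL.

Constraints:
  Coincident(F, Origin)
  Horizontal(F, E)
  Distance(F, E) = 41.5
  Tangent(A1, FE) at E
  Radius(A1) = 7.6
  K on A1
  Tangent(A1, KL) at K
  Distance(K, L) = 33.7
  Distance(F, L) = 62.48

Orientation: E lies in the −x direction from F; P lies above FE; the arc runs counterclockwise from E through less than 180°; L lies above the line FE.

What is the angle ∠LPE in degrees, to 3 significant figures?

172°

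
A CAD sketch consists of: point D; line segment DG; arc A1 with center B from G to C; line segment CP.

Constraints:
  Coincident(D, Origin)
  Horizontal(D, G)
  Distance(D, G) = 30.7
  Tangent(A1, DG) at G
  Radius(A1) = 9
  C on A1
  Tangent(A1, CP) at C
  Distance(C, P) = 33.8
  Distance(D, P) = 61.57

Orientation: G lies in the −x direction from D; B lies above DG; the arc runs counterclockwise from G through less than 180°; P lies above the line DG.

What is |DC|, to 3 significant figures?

28.4

Checks: D = (0.00, 0.00) ✓; |BC| = 9.000 ✓; ∠(BC, CP) = 90.00° ✓; |CP| = 33.80 ✓; |DP| = 61.57 ✓.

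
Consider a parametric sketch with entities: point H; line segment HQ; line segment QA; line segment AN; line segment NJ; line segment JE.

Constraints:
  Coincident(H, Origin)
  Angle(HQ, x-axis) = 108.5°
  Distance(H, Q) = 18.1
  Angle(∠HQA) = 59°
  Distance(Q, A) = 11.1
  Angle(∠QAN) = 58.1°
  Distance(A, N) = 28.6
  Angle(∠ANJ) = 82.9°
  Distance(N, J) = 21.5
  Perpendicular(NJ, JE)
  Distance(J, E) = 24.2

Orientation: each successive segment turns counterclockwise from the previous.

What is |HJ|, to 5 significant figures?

30.420

H is at the origin; HQ runs at 108.5° with length 18.1, so Q = (-5.7432, 17.165). ∠HQA = 59.0° gives QA at -130.50° from the x-axis; with |QA| = 11.1, A = (-12.952, 8.7242). ∠QAN = 58.1° gives AN at -8.6000° from the x-axis; with |AN| = 28.6, N = (15.326, 4.4474). ∠ANJ = 82.9° gives NJ at 88.500° from the x-axis; with |NJ| = 21.5, J = (15.889, 25.940). Then |HJ| = |J − H| = 30.420.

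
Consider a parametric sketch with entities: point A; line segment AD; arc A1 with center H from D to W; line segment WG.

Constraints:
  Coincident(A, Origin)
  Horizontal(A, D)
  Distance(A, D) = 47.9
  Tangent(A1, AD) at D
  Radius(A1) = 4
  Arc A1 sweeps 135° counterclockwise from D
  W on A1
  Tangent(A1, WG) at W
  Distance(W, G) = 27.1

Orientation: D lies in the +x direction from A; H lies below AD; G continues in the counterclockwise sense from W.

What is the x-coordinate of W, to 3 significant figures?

45.1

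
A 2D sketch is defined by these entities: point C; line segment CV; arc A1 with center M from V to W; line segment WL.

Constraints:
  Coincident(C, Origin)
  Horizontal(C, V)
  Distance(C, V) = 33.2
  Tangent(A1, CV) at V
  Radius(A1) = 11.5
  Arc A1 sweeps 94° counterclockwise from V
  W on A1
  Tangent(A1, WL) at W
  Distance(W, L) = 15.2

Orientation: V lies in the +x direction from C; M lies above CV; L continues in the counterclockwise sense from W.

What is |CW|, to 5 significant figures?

46.335

C is at the origin; CV is horizontal with |CV| = 33.2 and V on the +x side, so V = (33.200, 0.0000). Tangency of A1 to CV means the radius MV is perpendicular to CV, so M = V + (0, 11.5) = (33.200, 11.500). On A1, V sits at bearing -90° from M; a 94° counterclockwise sweep puts W at bearing 4°, so W = M + 11.5·(cos 4°, sin 4°) = (44.672, 12.302). Then |CW| = |W − C| = 46.335.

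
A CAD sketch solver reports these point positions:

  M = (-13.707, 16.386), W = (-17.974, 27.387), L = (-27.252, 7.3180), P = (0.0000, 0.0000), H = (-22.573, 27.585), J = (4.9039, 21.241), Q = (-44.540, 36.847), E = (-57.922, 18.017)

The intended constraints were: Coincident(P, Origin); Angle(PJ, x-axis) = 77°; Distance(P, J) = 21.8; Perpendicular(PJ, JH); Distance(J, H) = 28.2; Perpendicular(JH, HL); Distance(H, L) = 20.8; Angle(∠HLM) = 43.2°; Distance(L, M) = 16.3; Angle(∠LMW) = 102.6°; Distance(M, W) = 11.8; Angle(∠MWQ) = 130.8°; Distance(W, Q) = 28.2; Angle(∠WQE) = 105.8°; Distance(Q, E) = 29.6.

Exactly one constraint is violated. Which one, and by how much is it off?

Distance(Q, E) = 29.6 — off by 6.50.

P = (0.00, 0.00) ✓; PJ at 77.00° ✓; |PJ| = 21.80 ✓; ∠(PJ, JH) = 90.00° ✓; |JH| = 28.20 ✓; ∠(JH, HL) = 90.00° ✓; |HL| = 20.80 ✓; ∠HLM = 43.20° ✓; |LM| = 16.30 ✓; ∠LMW = 102.6° ✓; |MW| = 11.80 ✓; ∠MWQ = 130.8° ✓; |WQ| = 28.20 ✓; ∠WQE = 105.8° ✓; |QE| = 23.10 ✗.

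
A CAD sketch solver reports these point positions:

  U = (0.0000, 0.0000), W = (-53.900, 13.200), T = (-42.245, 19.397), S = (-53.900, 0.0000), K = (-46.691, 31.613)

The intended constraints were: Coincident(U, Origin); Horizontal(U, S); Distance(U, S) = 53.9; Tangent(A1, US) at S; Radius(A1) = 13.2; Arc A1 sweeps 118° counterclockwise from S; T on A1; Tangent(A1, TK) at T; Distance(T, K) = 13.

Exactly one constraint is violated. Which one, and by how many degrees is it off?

Tangent(A1, TK) at T — off by 8.00°.

U = (0.00, 0.00) ✓; U.y = 0.00, S.y = 0.00 ✓; |US| = 53.90 ✓; ∠(WS, SU) = 90.00° ✓; |WS| = 13.20 ✓; bearing(W→T) − bearing(W→S) = 118.0° ✓; |WT| = 13.20 ✓; ∠(WT, TK) = 98.00° ✗; |TK| = 13.00 ✓.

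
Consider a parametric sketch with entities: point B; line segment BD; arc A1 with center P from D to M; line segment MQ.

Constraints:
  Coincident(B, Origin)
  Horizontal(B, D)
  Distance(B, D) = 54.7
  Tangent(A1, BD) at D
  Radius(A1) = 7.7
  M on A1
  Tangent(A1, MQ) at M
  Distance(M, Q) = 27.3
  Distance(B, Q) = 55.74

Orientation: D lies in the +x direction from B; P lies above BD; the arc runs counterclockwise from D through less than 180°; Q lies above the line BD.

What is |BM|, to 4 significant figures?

62.05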